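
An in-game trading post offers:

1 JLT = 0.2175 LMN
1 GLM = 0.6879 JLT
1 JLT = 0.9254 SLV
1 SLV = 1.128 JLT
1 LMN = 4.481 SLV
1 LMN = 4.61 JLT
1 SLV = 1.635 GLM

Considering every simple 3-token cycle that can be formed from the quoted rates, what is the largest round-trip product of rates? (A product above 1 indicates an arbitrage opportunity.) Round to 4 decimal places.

JLT→LMN→SLV→JLT: 0.2175 × 4.481 × 1.128 = 1.09937
JLT→SLV→GLM→JLT: 0.9254 × 1.635 × 0.6879 = 1.04081
Maximum is JLT→LMN→SLV→JLT at 1.0994; arbitrage exists.

1.0994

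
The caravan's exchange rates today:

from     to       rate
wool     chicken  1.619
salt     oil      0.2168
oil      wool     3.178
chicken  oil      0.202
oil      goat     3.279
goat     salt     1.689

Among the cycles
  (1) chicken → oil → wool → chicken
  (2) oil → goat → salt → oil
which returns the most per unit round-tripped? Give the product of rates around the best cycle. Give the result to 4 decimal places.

1.2007

(1) 0.202 × 3.178 × 1.619 = 1.03933
(2) 3.279 × 1.689 × 0.2168 = 1.20069
Highest is cycle (2) at 1.2007 (>1, arbitrage).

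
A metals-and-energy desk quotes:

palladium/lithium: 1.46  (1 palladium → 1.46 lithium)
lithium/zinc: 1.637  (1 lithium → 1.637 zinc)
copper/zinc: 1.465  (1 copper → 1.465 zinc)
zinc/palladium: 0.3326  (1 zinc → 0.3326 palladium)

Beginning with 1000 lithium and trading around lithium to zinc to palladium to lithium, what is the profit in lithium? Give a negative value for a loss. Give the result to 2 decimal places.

1000 lithium × 1.637 = 1637 zinc
1637 zinc × 0.3326 = 544.4662 palladium
544.4662 palladium × 1.46 = 794.920652 lithium
Net change: 794.920652 − 1000 = -205.079348 lithium

-205.08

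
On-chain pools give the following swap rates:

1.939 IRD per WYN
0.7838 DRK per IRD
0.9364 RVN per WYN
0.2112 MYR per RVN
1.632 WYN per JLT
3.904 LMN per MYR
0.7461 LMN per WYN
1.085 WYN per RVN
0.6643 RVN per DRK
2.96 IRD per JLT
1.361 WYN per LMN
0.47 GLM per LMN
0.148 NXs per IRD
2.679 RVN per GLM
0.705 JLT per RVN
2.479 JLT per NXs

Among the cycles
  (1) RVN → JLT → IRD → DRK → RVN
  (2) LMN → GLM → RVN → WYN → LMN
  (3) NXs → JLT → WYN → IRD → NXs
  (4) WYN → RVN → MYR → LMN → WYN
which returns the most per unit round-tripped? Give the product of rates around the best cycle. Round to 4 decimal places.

1.1610

(1) 0.705 × 2.96 × 0.7838 × 0.6643 = 1.08655
(2) 0.47 × 2.679 × 1.085 × 0.7461 = 1.01929
(3) 2.479 × 1.632 × 1.939 × 0.148 = 1.16101
(4) 0.9364 × 0.2112 × 3.904 × 1.361 = 1.05081
Highest is cycle (3) at 1.1610 (>1, arbitrage).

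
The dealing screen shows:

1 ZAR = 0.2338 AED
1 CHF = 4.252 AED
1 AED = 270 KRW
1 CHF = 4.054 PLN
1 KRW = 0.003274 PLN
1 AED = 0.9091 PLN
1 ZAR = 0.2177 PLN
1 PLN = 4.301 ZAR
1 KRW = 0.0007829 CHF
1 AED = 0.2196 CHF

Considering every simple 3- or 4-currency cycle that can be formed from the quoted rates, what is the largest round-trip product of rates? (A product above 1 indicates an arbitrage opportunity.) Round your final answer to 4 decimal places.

PLN→ZAR→AED→PLN: 4.301 × 0.2338 × 0.9091 = 0.91417
KRW→CHF→AED→KRW: 0.0007829 × 4.252 × 270 = 0.89880
PLN→ZAR→AED→CHF→PLN: 4.301 × 0.2338 × 0.2196 × 4.054 = 0.89522
KRW→PLN→ZAR→AED→KRW: 0.003274 × 4.301 × 0.2338 × 270 = 0.88891
Maximum is PLN→ZAR→AED→PLN at 0.9142; no arbitrage — every cycle loses value.

0.9142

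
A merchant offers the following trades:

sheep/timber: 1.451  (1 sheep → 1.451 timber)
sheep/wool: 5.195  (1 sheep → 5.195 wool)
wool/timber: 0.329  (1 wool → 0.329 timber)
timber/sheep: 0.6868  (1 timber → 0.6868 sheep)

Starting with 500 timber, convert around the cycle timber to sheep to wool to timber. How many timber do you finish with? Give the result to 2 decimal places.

586.92

500 timber × 0.6868 = 343.4 sheep
343.4 sheep × 5.195 = 1783.963 wool
1783.963 wool × 0.329 = 586.923827 timber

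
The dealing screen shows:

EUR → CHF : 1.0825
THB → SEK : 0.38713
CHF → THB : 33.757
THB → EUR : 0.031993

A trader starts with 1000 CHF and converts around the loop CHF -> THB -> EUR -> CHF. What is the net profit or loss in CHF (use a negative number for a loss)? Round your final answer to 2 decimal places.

169.09

1000 CHF × 33.757 = 33757 THB
33757 THB × 0.031993 = 1079.987701 EUR
1079.987701 EUR × 1.0825 = 1169.0866863325 CHF
Net change: 1169.0866863325 − 1000 = 169.0866863325 CHF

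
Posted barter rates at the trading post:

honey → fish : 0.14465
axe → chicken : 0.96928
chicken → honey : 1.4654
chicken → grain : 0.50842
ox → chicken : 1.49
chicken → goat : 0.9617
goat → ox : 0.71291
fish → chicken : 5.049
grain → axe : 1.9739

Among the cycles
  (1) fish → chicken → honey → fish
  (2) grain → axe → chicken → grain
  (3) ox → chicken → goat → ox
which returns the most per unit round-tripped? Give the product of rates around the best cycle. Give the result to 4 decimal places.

(1) 5.049 × 1.4654 × 0.14465 = 1.07024
(2) 1.9739 × 0.96928 × 0.50842 = 0.97274
(3) 1.49 × 0.9617 × 0.71291 = 1.02155
Highest is cycle (1) at 1.0702 (>1, arbitrage).

1.0702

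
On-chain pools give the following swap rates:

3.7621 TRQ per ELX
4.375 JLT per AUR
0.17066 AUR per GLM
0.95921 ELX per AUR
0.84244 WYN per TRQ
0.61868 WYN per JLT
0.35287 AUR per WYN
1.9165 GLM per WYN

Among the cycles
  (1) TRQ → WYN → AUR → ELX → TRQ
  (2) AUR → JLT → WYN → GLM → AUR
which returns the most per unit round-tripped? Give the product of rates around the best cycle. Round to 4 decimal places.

(1) 0.84244 × 0.35287 × 0.95921 × 3.7621 = 1.07275
(2) 4.375 × 0.61868 × 1.9165 × 0.17066 = 0.88529
Highest is cycle (1) at 1.0727 (>1, arbitrage).

1.0727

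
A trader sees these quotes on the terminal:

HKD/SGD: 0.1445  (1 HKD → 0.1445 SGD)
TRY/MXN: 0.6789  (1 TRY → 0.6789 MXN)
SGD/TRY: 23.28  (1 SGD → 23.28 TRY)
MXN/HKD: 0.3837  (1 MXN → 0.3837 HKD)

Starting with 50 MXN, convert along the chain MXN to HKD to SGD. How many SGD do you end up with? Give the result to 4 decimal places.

2.7722

50 MXN × 0.3837 = 19.185 HKD
19.185 HKD × 0.1445 = 2.7722325 SGD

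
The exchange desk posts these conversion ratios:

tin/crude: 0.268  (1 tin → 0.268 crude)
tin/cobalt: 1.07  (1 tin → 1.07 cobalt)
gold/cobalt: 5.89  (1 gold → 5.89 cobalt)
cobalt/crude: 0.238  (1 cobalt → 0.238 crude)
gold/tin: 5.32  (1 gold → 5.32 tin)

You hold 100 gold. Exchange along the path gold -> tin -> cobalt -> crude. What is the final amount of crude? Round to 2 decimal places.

100 gold × 5.32 = 532 tin
532 tin × 1.07 = 569.24 cobalt
569.24 cobalt × 0.238 = 135.47912 crude

135.48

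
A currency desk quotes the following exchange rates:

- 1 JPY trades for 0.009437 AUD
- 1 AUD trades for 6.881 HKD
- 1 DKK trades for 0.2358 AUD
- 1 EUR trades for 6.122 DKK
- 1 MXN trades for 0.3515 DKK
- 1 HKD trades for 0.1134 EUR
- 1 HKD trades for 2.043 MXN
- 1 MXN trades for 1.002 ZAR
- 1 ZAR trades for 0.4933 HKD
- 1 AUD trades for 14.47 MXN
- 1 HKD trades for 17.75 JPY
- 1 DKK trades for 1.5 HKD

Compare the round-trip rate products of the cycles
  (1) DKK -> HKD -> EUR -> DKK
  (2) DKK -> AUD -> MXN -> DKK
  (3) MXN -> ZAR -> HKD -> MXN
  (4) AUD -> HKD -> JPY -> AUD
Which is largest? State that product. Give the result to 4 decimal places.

(1) 1.5 × 0.1134 × 6.122 = 1.04135
(2) 0.2358 × 14.47 × 0.3515 = 1.19933
(3) 1.002 × 0.4933 × 2.043 = 1.00983
(4) 6.881 × 17.75 × 0.009437 = 1.15261
Highest is cycle (2) at 1.1993 (>1, arbitrage).

1.1993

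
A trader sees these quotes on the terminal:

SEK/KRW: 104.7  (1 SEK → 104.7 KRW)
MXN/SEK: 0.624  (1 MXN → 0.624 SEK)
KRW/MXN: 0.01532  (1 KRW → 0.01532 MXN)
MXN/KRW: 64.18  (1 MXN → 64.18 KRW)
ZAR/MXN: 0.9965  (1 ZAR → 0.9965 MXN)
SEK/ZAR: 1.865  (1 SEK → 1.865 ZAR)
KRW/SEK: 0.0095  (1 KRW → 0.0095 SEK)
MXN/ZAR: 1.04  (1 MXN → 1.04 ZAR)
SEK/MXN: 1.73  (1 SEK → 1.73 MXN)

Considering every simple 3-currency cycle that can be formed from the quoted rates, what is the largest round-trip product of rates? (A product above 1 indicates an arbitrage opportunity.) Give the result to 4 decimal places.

ZAR→MXN→SEK→ZAR: 0.9965 × 0.624 × 1.865 = 1.15969
SEK→MXN→KRW→SEK: 1.73 × 64.18 × 0.0095 = 1.05480
SEK→KRW→MXN→SEK: 104.7 × 0.01532 × 0.624 = 1.00090
Maximum is ZAR→MXN→SEK→ZAR at 1.1597; arbitrage exists.

1.1597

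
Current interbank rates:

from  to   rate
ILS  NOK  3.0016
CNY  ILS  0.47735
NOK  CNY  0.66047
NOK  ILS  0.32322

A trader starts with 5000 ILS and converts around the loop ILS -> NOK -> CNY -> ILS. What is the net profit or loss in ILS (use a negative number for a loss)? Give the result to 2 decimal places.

-268.35

5000 ILS × 3.0016 = 15008 NOK
15008 NOK × 0.66047 = 9912.33376 CNY
9912.33376 CNY × 0.47735 = 4731.652520336 ILS
Net change: 4731.652520336 − 5000 = -268.347479664 ILS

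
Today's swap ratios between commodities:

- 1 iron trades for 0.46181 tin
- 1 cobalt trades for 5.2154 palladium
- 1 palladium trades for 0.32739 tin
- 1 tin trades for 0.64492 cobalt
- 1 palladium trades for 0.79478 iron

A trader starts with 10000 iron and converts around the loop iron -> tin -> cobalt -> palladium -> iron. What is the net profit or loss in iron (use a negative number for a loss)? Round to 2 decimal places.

10000 iron × 0.46181 = 4618.1 tin
4618.1 tin × 0.64492 = 2978.305052 cobalt
2978.305052 cobalt × 5.2154 = 15533.0521682008 palladium
15533.0521682008 palladium × 0.79478 = 12345.359202242631824 iron
Net change: 12345.359202242631824 − 10000 = 2345.359202242631824 iron

2345.36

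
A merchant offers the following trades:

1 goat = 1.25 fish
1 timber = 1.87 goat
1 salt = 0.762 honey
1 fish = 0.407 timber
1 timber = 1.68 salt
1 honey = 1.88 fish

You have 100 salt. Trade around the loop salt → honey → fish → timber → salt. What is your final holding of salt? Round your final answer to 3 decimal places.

100 salt × 0.762 = 76.2 honey
76.2 honey × 1.88 = 143.256 fish
143.256 fish × 0.407 = 58.305192 timber
58.305192 timber × 1.68 = 97.95272256 salt

97.953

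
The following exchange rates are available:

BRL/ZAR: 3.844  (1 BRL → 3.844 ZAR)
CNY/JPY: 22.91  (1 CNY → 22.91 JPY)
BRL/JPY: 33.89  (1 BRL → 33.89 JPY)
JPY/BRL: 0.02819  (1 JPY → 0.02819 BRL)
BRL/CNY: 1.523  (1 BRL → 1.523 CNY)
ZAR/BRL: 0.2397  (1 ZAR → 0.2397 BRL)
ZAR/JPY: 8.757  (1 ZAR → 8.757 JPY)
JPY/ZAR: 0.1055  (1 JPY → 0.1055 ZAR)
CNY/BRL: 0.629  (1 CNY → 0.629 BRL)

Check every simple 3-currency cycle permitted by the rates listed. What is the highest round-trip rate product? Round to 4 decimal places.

0.9836

BRL→CNY→JPY→BRL: 1.523 × 22.91 × 0.02819 = 0.98360
BRL→ZAR→JPY→BRL: 3.844 × 8.757 × 0.02819 = 0.94893
BRL→JPY→ZAR→BRL: 33.89 × 0.1055 × 0.2397 = 0.85702
Maximum is BRL→CNY→JPY→BRL at 0.9836; no arbitrage — every cycle loses value.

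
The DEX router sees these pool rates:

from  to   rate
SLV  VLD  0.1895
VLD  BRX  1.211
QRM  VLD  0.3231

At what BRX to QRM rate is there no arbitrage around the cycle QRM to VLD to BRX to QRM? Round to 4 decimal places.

2.5558

Known legs of the cycle: 0.3231 × 1.211 = 0.3912741
For no arbitrage the full-cycle product must be 1, so the missing rate is 1 / 0.3912741 ≈ 2.555753.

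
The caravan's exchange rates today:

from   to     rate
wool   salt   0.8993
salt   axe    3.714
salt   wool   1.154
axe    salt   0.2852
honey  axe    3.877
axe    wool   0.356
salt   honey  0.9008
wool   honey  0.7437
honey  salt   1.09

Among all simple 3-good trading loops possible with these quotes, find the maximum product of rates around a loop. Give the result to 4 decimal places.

1.1890

salt→axe→wool→salt: 3.714 × 0.356 × 0.8993 = 1.18904
wool→honey→axe→wool: 0.7437 × 3.877 × 0.356 = 1.02646
salt→honey→axe→salt: 0.9008 × 3.877 × 0.2852 = 0.99603
salt→wool→honey→salt: 1.154 × 0.7437 × 1.09 = 0.93547
Maximum is salt→axe→wool→salt at 1.1890; arbitrage exists.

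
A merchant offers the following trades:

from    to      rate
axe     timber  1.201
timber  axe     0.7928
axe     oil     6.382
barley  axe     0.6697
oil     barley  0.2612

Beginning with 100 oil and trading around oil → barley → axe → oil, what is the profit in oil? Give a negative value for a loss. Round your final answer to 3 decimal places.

11.638

100 oil × 0.2612 = 26.12 barley
26.12 barley × 0.6697 = 17.492564 axe
17.492564 axe × 6.382 = 111.637543448 oil
Net change: 111.637543448 − 100 = 11.637543448 oil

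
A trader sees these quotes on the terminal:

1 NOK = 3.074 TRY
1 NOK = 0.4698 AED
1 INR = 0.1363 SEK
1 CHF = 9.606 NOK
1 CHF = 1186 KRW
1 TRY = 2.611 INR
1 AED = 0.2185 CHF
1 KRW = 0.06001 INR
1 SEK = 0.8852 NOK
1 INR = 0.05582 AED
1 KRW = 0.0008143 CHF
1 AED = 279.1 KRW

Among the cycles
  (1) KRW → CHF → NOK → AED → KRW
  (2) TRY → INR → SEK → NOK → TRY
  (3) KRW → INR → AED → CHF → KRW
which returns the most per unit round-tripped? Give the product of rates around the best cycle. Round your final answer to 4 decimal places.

(1) 0.0008143 × 9.606 × 0.4698 × 279.1 = 1.02565
(2) 2.611 × 0.1363 × 0.8852 × 3.074 = 0.96838
(3) 0.06001 × 0.05582 × 0.2185 × 1186 = 0.86806
Highest is cycle (1) at 1.0257 (>1, arbitrage).

1.0257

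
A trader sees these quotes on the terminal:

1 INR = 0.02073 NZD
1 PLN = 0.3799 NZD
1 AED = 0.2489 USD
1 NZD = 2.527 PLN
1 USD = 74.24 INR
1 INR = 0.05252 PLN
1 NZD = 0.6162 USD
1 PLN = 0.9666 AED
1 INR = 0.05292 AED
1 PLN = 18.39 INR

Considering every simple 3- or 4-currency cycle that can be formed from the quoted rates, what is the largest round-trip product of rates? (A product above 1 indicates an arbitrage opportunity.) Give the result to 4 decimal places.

USD→INR→AED→USD: 74.24 × 0.05292 × 0.2489 = 0.97787
PLN→INR→NZD→PLN: 18.39 × 0.02073 × 2.527 = 0.96335
USD→INR→NZD→USD: 74.24 × 0.02073 × 0.6162 = 0.94833
PLN→AED→USD→INR→PLN: 0.9666 × 0.2489 × 74.24 × 0.05252 = 0.93807
PLN→NZD→USD→INR→PLN: 0.3799 × 0.6162 × 74.24 × 0.05252 = 0.91275
Maximum is USD→INR→AED→USD at 0.9779; no arbitrage — every cycle loses value.

0.9779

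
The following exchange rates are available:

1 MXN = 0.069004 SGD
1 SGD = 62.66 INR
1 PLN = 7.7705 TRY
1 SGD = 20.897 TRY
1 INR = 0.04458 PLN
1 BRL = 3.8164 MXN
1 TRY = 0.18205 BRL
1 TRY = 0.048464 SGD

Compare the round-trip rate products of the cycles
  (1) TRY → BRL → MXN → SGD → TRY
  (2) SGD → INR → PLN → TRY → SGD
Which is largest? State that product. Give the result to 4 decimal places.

(1) 0.18205 × 3.8164 × 0.069004 × 20.897 = 1.00185
(2) 62.66 × 0.04458 × 7.7705 × 0.048464 = 1.05196
Highest is cycle (2) at 1.0520 (>1, arbitrage).

1.0520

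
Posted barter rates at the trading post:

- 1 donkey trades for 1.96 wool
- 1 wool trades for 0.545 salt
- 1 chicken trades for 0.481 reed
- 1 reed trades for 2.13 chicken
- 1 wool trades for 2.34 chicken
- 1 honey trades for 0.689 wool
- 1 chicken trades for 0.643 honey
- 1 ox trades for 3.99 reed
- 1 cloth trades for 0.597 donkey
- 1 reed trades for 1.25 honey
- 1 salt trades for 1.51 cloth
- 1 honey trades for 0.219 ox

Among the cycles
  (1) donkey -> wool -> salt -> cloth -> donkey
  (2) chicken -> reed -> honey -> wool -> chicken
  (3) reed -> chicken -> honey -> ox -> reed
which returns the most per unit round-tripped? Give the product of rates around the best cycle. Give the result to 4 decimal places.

(1) 1.96 × 0.545 × 1.51 × 0.597 = 0.96295
(2) 0.481 × 1.25 × 0.689 × 2.34 = 0.96937
(3) 2.13 × 0.643 × 0.219 × 3.99 = 1.19676
Highest is cycle (3) at 1.1968 (>1, arbitrage).

1.1968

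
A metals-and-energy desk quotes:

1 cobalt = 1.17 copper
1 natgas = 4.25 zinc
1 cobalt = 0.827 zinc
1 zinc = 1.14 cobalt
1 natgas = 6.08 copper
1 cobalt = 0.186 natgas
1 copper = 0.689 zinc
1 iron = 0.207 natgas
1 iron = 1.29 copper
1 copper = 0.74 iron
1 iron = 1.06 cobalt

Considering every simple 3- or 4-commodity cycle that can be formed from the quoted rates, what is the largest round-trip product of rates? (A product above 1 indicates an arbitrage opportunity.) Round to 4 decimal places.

0.9313

copper→iron→natgas→copper: 0.74 × 0.207 × 6.08 = 0.93133
copper→zinc→cobalt→copper: 0.689 × 1.14 × 1.17 = 0.91899
copper→iron→cobalt→copper: 0.74 × 1.06 × 1.17 = 0.91775
cobalt→natgas→zinc→cobalt: 0.186 × 4.25 × 1.14 = 0.90117
copper→zinc→cobalt→natgas→copper: 0.689 × 1.14 × 0.186 × 6.08 = 0.88826
copper→iron→cobalt→natgas→copper: 0.74 × 1.06 × 0.186 × 6.08 = 0.88706
Maximum is copper→iron→natgas→copper at 0.9313; no arbitrage — every cycle loses value.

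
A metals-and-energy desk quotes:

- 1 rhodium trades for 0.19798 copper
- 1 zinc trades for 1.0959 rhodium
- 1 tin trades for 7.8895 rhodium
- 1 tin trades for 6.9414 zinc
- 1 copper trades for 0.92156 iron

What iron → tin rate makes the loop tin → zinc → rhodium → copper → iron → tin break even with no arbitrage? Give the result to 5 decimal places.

Known legs of the cycle: 6.9414 × 1.0959 × 0.19798 × 0.92156 = 1.387915207494620688
For no arbitrage the full-cycle product must be 1, so the missing rate is 1 / 1.387915207494620688 ≈ 0.7205051.

0.72051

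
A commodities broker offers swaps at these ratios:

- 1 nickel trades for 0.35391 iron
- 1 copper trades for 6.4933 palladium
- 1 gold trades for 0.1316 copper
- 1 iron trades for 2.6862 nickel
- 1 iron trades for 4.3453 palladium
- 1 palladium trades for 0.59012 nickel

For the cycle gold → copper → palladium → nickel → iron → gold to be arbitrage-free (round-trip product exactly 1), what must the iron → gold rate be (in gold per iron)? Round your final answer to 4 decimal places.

5.6033

Known legs of the cycle: 0.1316 × 6.4933 × 0.59012 × 0.35391 = 0.178465603747868976
For no arbitrage the full-cycle product must be 1, so the missing rate is 1 / 0.178465603747868976 ≈ 5.603321.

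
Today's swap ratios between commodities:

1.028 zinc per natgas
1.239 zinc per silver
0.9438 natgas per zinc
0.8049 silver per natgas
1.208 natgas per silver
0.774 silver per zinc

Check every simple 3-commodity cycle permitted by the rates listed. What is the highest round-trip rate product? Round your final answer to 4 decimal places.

0.9612

silver→natgas→zinc→silver: 1.208 × 1.028 × 0.774 = 0.96117
silver→zinc→natgas→silver: 1.239 × 0.9438 × 0.8049 = 0.94122
Maximum is silver→natgas→zinc→silver at 0.9612; no arbitrage — every cycle loses value.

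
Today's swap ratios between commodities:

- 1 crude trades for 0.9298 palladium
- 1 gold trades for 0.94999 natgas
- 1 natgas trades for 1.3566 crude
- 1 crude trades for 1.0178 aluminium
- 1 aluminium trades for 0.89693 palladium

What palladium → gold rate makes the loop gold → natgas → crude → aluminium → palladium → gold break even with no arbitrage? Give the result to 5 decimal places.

Known legs of the cycle: 0.94999 × 1.3566 × 1.0178 × 0.89693 = 1.176499761036207636
For no arbitrage the full-cycle product must be 1, so the missing rate is 1 / 1.176499761036207636 ≈ 0.8499789.

0.84998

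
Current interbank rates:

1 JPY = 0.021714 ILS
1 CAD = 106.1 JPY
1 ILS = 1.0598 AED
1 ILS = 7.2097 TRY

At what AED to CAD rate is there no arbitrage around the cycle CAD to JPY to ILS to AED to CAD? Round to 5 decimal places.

Known legs of the cycle: 106.1 × 0.021714 × 1.0598 = 2.44162595292
For no arbitrage the full-cycle product must be 1, so the missing rate is 1 / 2.44162595292 ≈ 0.4095631.

0.40956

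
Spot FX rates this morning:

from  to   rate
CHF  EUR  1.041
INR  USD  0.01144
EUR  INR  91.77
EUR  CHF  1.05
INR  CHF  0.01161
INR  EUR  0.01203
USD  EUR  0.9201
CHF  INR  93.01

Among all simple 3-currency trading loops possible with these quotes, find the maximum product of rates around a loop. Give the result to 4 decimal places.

CHF→INR→EUR→CHF: 93.01 × 0.01203 × 1.05 = 1.17486
CHF→EUR→INR→CHF: 1.041 × 91.77 × 0.01161 = 1.10913
USD→EUR→INR→USD: 0.9201 × 91.77 × 0.01144 = 0.96597
Maximum is CHF→INR→EUR→CHF at 1.1749; arbitrage exists.

1.1749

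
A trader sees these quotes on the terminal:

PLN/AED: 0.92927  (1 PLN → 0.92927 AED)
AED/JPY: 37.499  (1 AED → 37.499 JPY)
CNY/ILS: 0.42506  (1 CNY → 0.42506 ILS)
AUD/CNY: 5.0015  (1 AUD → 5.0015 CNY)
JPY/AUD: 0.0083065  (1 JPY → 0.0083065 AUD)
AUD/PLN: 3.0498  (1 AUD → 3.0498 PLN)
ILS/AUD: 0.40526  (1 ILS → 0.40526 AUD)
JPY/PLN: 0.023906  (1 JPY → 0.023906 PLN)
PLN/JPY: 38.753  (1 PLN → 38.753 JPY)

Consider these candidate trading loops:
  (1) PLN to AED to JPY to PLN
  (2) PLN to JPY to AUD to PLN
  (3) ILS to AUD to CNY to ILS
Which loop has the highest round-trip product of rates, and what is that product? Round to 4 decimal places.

(1) 0.92927 × 37.499 × 0.023906 = 0.83305
(2) 38.753 × 0.0083065 × 3.0498 = 0.98174
(3) 0.40526 × 5.0015 × 0.42506 = 0.86156
Highest is cycle (2) at 0.9817 (≤1, no arbitrage).

0.9817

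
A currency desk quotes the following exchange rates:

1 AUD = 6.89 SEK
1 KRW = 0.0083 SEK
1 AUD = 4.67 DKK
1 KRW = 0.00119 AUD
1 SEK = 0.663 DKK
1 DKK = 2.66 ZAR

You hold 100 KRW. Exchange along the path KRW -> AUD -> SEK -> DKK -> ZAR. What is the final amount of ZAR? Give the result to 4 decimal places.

100 KRW × 0.00119 = 0.119 AUD
0.119 AUD × 6.89 = 0.81991 SEK
0.81991 SEK × 0.663 = 0.54360033 DKK
0.54360033 DKK × 2.66 = 1.4459768778 ZAR

1.4460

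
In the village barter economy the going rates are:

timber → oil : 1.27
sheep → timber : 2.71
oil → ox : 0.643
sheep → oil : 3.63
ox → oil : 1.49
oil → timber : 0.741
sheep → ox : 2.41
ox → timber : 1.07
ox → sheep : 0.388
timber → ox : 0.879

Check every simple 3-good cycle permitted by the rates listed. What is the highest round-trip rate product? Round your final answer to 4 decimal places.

ox→oil→timber→ox: 1.49 × 0.741 × 0.879 = 0.97050
ox→sheep→timber→ox: 0.388 × 2.71 × 0.879 = 0.92425
ox→sheep→oil→ox: 0.388 × 3.63 × 0.643 = 0.90563
ox→timber→oil→ox: 1.07 × 1.27 × 0.643 = 0.87377
Maximum is ox→oil→timber→ox at 0.9705; no arbitrage — every cycle loses value.

0.9705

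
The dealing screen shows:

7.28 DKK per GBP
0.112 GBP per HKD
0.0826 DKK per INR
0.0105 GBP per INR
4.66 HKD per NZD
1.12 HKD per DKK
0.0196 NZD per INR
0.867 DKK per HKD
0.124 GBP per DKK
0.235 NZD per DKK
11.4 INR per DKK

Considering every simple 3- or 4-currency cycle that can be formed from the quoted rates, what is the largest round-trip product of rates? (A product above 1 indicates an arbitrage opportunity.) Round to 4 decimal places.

0.9495

HKD→DKK→NZD→HKD: 0.867 × 0.235 × 4.66 = 0.94945
GBP→DKK→HKD→GBP: 7.28 × 1.12 × 0.112 = 0.91320
INR→NZD→HKD→DKK→INR: 0.0196 × 4.66 × 0.867 × 11.4 = 0.90275
GBP→DKK→NZD→HKD→GBP: 7.28 × 0.235 × 4.66 × 0.112 = 0.89290
GBP→DKK→INR→GBP: 7.28 × 11.4 × 0.0105 = 0.87142
Maximum is HKD→DKK→NZD→HKD at 0.9495; no arbitrage — every cycle loses value.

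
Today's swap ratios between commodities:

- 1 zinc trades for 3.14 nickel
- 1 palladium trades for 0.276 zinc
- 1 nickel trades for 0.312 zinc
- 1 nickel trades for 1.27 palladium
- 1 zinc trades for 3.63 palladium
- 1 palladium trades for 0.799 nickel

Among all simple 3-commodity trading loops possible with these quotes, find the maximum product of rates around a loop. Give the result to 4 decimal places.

nickel→palladium→zinc→nickel: 1.27 × 0.276 × 3.14 = 1.10063
nickel→zinc→palladium→nickel: 0.312 × 3.63 × 0.799 = 0.90492
Maximum is nickel→palladium→zinc→nickel at 1.1006; arbitrage exists.

1.1006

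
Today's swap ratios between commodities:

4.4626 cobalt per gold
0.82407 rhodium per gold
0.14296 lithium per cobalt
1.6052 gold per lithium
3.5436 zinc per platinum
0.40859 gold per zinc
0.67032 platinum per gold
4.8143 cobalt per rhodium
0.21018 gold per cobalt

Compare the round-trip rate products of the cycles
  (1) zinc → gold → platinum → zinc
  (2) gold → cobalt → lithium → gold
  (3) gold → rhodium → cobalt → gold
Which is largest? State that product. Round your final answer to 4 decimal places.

(1) 0.40859 × 0.67032 × 3.5436 = 0.97054
(2) 4.4626 × 0.14296 × 1.6052 = 1.02407
(3) 0.82407 × 4.8143 × 0.21018 = 0.83385
Highest is cycle (2) at 1.0241 (>1, arbitrage).

1.0241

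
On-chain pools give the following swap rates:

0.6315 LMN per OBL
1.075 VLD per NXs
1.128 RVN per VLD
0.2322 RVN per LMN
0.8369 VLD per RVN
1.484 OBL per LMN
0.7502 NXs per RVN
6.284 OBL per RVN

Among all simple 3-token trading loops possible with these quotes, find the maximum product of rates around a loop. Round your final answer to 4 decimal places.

OBL→LMN→RVN→OBL: 0.6315 × 0.2322 × 6.284 = 0.92145
NXs→VLD→RVN→NXs: 1.075 × 1.128 × 0.7502 = 0.90969
Maximum is OBL→LMN→RVN→OBL at 0.9214; no arbitrage — every cycle loses value.

0.9214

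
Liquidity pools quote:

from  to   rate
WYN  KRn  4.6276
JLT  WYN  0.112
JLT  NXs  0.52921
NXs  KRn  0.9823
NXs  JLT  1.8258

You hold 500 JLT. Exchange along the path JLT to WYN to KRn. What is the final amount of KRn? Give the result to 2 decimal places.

259.15

500 JLT × 0.112 = 56 WYN
56 WYN × 4.6276 = 259.1456 KRn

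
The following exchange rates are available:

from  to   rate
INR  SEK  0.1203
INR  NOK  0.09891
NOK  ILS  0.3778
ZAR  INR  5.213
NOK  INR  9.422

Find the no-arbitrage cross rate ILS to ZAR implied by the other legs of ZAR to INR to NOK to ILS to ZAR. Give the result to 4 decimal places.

Known legs of the cycle: 5.213 × 0.09891 × 0.3778 = 0.194800416174
For no arbitrage the full-cycle product must be 1, so the missing rate is 1 / 0.194800416174 ≈ 5.133459.

5.1335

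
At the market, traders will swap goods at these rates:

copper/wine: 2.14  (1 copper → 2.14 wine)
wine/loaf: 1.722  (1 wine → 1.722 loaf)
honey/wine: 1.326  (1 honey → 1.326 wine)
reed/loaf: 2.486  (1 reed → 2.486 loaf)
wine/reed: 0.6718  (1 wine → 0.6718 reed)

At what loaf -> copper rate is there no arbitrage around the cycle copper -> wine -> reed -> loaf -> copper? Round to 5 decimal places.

0.27980

Known legs of the cycle: 2.14 × 0.6718 × 2.486 = 3.574002872
For no arbitrage the full-cycle product must be 1, so the missing rate is 1 / 3.574002872 ≈ 0.2797983.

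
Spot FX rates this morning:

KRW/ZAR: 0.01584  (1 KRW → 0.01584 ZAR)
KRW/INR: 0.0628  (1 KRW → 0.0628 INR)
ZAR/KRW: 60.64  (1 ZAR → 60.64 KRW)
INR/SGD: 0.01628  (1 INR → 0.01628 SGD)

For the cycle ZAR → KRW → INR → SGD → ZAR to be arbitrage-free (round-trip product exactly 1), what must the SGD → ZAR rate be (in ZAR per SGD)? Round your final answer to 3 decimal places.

Known legs of the cycle: 60.64 × 0.0628 × 0.01628 = 0.06199736576
For no arbitrage the full-cycle product must be 1, so the missing rate is 1 / 0.06199736576 ≈ 16.12972.

16.130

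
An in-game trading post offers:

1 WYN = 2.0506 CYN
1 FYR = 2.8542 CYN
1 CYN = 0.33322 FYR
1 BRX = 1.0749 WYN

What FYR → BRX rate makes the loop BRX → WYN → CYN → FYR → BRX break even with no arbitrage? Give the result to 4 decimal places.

Known legs of the cycle: 1.0749 × 2.0506 × 0.33322 = 0.7344801718068
For no arbitrage the full-cycle product must be 1, so the missing rate is 1 / 0.7344801718068 ≈ 1.361507.

1.3615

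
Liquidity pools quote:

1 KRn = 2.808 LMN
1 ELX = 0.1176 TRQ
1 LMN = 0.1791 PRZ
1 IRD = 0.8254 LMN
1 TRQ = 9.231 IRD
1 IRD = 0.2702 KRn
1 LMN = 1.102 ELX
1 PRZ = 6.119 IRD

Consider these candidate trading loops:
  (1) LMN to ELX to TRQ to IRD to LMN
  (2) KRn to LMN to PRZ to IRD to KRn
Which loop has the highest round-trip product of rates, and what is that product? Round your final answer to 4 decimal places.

(1) 1.102 × 0.1176 × 9.231 × 0.8254 = 0.98742
(2) 2.808 × 0.1791 × 6.119 × 0.2702 = 0.83149
Highest is cycle (1) at 0.9874 (≤1, no arbitrage).

0.9874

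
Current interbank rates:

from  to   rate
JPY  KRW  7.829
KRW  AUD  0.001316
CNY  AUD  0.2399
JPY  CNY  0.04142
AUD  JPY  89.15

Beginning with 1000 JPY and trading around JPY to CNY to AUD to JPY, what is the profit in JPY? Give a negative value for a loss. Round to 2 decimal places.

-114.15

1000 JPY × 0.04142 = 41.42 CNY
41.42 CNY × 0.2399 = 9.936658 AUD
9.936658 AUD × 89.15 = 885.8530607 JPY
Net change: 885.8530607 − 1000 = -114.1469393 JPY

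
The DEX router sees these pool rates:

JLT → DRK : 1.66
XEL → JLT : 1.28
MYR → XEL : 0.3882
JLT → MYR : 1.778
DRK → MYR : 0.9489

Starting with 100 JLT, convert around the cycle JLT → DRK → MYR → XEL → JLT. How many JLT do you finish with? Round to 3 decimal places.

100 JLT × 1.66 = 166 DRK
166 DRK × 0.9489 = 157.5174 MYR
157.5174 MYR × 0.3882 = 61.14825468 XEL
61.14825468 XEL × 1.28 = 78.2697659904 JLT

78.270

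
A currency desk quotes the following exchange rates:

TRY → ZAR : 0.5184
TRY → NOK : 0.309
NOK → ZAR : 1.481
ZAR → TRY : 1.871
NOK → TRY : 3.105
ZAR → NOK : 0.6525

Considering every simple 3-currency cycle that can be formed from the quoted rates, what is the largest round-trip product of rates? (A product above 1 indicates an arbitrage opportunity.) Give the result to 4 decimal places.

1.0503

ZAR→NOK→TRY→ZAR: 0.6525 × 3.105 × 0.5184 = 1.05028
ZAR→TRY→NOK→ZAR: 1.871 × 0.309 × 1.481 = 0.85622
Maximum is ZAR→NOK→TRY→ZAR at 1.0503; arbitrage exists.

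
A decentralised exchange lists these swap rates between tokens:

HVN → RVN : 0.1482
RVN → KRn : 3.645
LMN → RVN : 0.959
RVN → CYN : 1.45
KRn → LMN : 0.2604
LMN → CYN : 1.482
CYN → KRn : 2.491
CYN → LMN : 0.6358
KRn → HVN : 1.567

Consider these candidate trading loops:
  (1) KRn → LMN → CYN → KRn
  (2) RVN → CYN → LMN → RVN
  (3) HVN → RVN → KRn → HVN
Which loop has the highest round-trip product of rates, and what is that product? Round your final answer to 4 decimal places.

(1) 0.2604 × 1.482 × 2.491 = 0.96131
(2) 1.45 × 0.6358 × 0.959 = 0.88411
(3) 0.1482 × 3.645 × 1.567 = 0.84648
Highest is cycle (1) at 0.9613 (≤1, no arbitrage).

0.9613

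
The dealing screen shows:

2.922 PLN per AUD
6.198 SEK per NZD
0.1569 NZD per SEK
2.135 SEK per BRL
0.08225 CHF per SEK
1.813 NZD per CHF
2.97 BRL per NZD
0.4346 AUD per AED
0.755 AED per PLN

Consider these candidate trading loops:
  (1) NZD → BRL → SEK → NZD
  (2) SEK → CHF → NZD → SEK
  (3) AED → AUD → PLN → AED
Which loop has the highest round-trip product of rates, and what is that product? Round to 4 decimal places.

(1) 2.97 × 2.135 × 0.1569 = 0.99490
(2) 0.08225 × 1.813 × 6.198 = 0.92424
(3) 0.4346 × 2.922 × 0.755 = 0.95878
Highest is cycle (1) at 0.9949 (≤1, no arbitrage).

0.9949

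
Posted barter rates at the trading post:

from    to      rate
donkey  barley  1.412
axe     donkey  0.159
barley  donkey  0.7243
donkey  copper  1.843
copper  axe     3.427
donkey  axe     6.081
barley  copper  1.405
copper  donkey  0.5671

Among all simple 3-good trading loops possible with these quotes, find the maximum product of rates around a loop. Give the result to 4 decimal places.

barley→copper→donkey→barley: 1.405 × 0.5671 × 1.412 = 1.12505
axe→donkey→copper→axe: 0.159 × 1.843 × 3.427 = 1.00424
Maximum is barley→copper→donkey→barley at 1.1250; arbitrage exists.

1.1250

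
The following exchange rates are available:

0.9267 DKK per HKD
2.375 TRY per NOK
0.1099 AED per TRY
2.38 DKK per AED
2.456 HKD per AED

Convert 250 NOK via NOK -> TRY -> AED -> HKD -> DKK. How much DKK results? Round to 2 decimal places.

250 NOK × 2.375 = 593.75 TRY
593.75 TRY × 0.1099 = 65.253125 AED
65.253125 AED × 2.456 = 160.261675 HKD
160.261675 HKD × 0.9267 = 148.5144942225 DKK

148.51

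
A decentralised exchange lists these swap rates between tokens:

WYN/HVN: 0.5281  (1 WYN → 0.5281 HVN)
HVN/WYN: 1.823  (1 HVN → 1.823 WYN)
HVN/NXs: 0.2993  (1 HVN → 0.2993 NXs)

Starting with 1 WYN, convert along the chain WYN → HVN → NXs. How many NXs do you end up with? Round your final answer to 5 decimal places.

1 WYN × 0.5281 = 0.5281 HVN
0.5281 HVN × 0.2993 = 0.15806033 NXs

0.15806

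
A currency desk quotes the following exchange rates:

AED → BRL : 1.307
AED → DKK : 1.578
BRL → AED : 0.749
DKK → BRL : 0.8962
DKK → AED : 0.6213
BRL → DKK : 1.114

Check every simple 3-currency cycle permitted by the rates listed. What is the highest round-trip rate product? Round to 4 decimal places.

DKK→BRL→AED→DKK: 0.8962 × 0.749 × 1.578 = 1.05924
DKK→AED→BRL→DKK: 0.6213 × 1.307 × 1.114 = 0.90461
Maximum is DKK→BRL→AED→DKK at 1.0592; arbitrage exists.

1.0592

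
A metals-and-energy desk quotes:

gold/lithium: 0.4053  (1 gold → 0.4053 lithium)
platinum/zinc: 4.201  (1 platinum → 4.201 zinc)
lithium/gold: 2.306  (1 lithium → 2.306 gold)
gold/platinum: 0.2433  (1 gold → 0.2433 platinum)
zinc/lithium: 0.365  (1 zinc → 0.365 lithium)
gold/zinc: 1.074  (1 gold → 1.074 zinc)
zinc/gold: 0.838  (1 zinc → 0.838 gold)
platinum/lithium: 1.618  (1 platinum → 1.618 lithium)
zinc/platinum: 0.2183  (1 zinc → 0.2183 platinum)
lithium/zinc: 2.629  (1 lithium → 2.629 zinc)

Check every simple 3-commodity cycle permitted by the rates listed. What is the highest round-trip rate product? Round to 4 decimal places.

0.9286

lithium→zinc→platinum→lithium: 2.629 × 0.2183 × 1.618 = 0.92859
lithium→gold→platinum→lithium: 2.306 × 0.2433 × 1.618 = 0.90778
lithium→gold→zinc→lithium: 2.306 × 1.074 × 0.365 = 0.90398
lithium→zinc→gold→lithium: 2.629 × 0.838 × 0.4053 = 0.89292
platinum→zinc→gold→platinum: 4.201 × 0.838 × 0.2433 = 0.85652
Maximum is lithium→zinc→platinum→lithium at 0.9286; no arbitrage — every cycle loses value.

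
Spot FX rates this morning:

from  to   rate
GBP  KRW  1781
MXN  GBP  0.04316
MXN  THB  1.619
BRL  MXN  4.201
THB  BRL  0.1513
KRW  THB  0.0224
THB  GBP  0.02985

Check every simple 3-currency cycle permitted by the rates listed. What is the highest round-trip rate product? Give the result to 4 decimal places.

1.1908

THB→GBP→KRW→THB: 0.02985 × 1781 × 0.0224 = 1.19085
THB→BRL→MXN→THB: 0.1513 × 4.201 × 1.619 = 1.02905
Maximum is THB→GBP→KRW→THB at 1.1908; arbitrage exists.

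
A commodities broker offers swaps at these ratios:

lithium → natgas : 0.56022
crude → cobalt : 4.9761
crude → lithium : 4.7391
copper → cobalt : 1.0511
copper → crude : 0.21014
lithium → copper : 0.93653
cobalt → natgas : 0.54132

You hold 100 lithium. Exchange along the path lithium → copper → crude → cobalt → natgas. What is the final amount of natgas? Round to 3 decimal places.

53.012

100 lithium × 0.93653 = 93.653 copper
93.653 copper × 0.21014 = 19.68024142 crude
19.68024142 crude × 4.9761 = 97.930849330062 cobalt
97.930849330062 cobalt × 0.54132 = 53.01192735934916184 natgas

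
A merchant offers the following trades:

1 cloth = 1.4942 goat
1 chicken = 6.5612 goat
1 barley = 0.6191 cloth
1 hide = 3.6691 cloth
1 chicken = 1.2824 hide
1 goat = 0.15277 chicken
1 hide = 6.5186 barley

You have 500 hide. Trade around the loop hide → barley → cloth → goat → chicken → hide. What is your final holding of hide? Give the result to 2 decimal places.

590.68

500 hide × 6.5186 = 3259.3 barley
3259.3 barley × 0.6191 = 2017.83263 cloth
2017.83263 cloth × 1.4942 = 3015.045515746 goat
3015.045515746 goat × 0.15277 = 460.60850344051642 chicken
460.60850344051642 chicken × 1.2824 = 590.684344812118257008 hide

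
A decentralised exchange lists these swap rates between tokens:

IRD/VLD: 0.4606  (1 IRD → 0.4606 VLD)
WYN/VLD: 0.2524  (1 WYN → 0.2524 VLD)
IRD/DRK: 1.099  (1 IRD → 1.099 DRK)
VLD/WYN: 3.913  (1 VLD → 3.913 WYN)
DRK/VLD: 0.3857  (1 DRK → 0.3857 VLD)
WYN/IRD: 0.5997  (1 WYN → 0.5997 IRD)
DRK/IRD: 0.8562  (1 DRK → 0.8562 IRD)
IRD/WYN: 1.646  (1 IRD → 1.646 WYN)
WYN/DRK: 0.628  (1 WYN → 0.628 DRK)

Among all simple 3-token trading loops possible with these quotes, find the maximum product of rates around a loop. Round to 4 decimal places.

1.0809

VLD→WYN→IRD→VLD: 3.913 × 0.5997 × 0.4606 = 1.08086
DRK→VLD→WYN→DRK: 0.3857 × 3.913 × 0.628 = 0.94781
DRK→IRD→WYN→DRK: 0.8562 × 1.646 × 0.628 = 0.88504
Maximum is VLD→WYN→IRD→VLD at 1.0809; arbitrage exists.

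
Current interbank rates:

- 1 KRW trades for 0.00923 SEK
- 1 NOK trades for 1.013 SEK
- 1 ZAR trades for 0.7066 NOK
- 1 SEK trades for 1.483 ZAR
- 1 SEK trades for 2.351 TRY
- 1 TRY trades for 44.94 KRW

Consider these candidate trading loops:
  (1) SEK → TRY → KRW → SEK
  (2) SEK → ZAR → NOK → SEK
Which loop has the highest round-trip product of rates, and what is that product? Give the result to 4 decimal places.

1.0615

(1) 2.351 × 44.94 × 0.00923 = 0.97519
(2) 1.483 × 0.7066 × 1.013 = 1.06151
Highest is cycle (2) at 1.0615 (>1, arbitrage).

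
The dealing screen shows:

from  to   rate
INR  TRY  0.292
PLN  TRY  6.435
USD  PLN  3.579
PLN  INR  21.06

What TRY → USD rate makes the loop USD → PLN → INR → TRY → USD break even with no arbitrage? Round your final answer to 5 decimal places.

0.04544

Known legs of the cycle: 3.579 × 21.06 × 0.292 = 22.00913208
For no arbitrage the full-cycle product must be 1, so the missing rate is 1 / 22.00913208 ≈ 0.0454357.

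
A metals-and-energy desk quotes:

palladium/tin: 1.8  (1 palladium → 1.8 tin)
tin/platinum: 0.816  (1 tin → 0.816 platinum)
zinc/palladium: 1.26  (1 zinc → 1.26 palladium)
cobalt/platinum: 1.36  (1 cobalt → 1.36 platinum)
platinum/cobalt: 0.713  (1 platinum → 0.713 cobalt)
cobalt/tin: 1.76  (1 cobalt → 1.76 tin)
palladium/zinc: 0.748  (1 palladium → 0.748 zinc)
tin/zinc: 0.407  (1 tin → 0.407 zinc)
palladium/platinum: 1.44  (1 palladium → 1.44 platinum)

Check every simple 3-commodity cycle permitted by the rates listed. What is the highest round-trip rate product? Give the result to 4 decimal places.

1.0240

platinum→cobalt→tin→platinum: 0.713 × 1.76 × 0.816 = 1.02398
tin→zinc→palladium→tin: 0.407 × 1.26 × 1.8 = 0.92308
Maximum is platinum→cobalt→tin→platinum at 1.0240; arbitrage exists.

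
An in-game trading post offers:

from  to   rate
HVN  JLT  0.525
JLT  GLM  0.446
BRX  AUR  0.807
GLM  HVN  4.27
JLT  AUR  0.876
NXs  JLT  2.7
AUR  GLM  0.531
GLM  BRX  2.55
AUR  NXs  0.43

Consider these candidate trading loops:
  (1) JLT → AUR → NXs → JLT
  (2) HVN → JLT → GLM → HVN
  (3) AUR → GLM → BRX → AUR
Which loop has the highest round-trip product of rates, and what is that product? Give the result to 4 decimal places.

(1) 0.876 × 0.43 × 2.7 = 1.01704
(2) 0.525 × 0.446 × 4.27 = 0.99982
(3) 0.531 × 2.55 × 0.807 = 1.09272
Highest is cycle (3) at 1.0927 (>1, arbitrage).

1.0927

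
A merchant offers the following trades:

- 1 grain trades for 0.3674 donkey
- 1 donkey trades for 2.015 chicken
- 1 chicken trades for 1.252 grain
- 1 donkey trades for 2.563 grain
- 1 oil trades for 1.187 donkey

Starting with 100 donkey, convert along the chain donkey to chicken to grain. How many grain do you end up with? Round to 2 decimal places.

100 donkey × 2.015 = 201.5 chicken
201.5 chicken × 1.252 = 252.278 grain

252.28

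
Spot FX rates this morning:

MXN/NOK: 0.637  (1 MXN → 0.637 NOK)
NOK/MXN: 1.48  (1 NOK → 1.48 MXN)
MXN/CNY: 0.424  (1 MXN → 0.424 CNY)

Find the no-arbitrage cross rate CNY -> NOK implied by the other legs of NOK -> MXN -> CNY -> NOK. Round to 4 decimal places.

Known legs of the cycle: 1.48 × 0.424 = 0.62752
For no arbitrage the full-cycle product must be 1, so the missing rate is 1 / 0.62752 ≈ 1.593575.

1.5936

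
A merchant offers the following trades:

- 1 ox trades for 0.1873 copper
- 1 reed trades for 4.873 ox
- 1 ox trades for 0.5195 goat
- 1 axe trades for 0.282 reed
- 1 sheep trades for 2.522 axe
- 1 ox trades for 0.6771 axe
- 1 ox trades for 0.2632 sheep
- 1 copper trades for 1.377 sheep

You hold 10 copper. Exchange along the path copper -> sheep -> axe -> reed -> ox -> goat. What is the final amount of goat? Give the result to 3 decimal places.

10 copper × 1.377 = 13.77 sheep
13.77 sheep × 2.522 = 34.72794 axe
34.72794 axe × 0.282 = 9.79327908 reed
9.79327908 reed × 4.873 = 47.72264895684 ox
47.72264895684 ox × 0.5195 = 24.79191613307838 goat

24.792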